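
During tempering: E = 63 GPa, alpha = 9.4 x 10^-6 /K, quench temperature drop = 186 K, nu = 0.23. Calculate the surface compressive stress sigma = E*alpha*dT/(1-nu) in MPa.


Tempering stress: sigma = E * alpha * dT / (1 - nu)
  E (MPa) = 63 * 1000 = 63000
  Numerator = 63000 * (9.4 x 10^-6) * 186 = 110.1492
  Denominator = 1 - 0.23 = 0.77
  sigma = 110.1492 / 0.77 = 143.1 MPa

143.1 MPa


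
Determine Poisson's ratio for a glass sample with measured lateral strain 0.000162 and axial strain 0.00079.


Poisson's ratio: nu = lateral strain / axial strain
  nu = 0.000162 / 0.00079 = 0.2051

0.2051


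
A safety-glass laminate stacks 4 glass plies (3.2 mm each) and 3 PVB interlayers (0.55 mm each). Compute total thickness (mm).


Total thickness = glass contribution + PVB contribution
  Glass: 4 * 3.2 = 12.8 mm
  PVB: 3 * 0.55 = 1.65 mm
  Total = 12.8 + 1.65 = 14.45 mm

14.45 mm


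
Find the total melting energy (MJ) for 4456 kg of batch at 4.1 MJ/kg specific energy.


Total energy = mass * specific energy
  E = 4456 * 4.1 = 18269.6 MJ

18269.6 MJ


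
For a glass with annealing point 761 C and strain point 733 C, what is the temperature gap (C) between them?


Gap = T_anneal - T_strain:
  gap = 761 - 733 = 28 C

28 C


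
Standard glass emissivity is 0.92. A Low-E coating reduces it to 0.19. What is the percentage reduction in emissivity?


Percentage reduction = (1 - coated/uncoated) * 100
  Ratio = 0.19 / 0.92 = 0.2065
  Reduction = (1 - 0.2065) * 100 = 79.3%

79.3%


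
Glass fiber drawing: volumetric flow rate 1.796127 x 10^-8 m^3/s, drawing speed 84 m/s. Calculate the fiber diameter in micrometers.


Cross-sectional area from continuity:
  A = Q / v = 1.796127 x 10^-8 / 84 = 2.138246 x 10^-10 m^2
Diameter from circular cross-section:
  d = sqrt(4A / pi) * 10^6 (m -> um)
  d = sqrt(4 * 2.138246 x 10^-10 / pi) * 10^6 = 16.5 um

16.5 um


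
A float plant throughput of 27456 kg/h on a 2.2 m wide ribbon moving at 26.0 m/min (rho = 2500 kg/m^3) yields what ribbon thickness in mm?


Ribbon cross-section from mass balance:
  Volume rate = throughput / density = 27456 / 2500 = 10.9824 m^3/h
  thickness = volume rate / (speed * 60 * width), i.e.
  thickness = throughput / (60 * speed * width * density) * 1000
  thickness = 27456 / (60 * 26.0 * 2.2 * 2500) * 1000 = 3.2 mm

3.2 mm


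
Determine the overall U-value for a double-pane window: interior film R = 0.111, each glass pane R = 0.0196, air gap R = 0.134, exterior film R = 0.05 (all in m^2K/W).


Total thermal resistance (series):
  R_total = R_in + R_glass + R_air + R_glass + R_out
  R_total = 0.111 + 0.0196 + 0.134 + 0.0196 + 0.05 = 0.3342 m^2K/W
U-value = 1 / R_total = 1 / 0.3342 = 2.992 W/m^2K

2.992 W/m^2K


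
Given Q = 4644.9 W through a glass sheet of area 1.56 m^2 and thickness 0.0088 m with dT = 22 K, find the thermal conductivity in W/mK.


Fourier's law rearranged: k = Q * t / (A * dT)
  Numerator = 4644.9 * 0.0088 = 40.87512
  Denominator = 1.56 * 22 = 34.32
  k = 40.87512 / 34.32 = 1.191 W/mK

1.191 W/mK


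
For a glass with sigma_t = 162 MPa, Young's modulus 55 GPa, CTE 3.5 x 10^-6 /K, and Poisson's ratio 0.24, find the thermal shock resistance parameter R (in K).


Thermal shock resistance: R = sigma * (1 - nu) / (E * alpha)
  Numerator = 162 * (1 - 0.24) = 123.12
  Denominator = 55 * 1000 * (3.5 x 10^-6) = 0.1925
  R = 123.12 / 0.1925 = 639.6 K

639.6 K


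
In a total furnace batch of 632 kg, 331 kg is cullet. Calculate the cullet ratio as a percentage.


Cullet ratio = (cullet mass / total batch mass) * 100
  Ratio = 331 / 632 * 100 = 52.37%

52.37%


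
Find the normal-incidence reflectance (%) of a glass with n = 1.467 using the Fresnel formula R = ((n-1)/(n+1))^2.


Fresnel reflectance at normal incidence:
  R = ((n - 1)/(n + 1))^2
  (n - 1)/(n + 1) = (1.467 - 1)/(1.467 + 1) = 0.189299
  R = 0.189299^2 = 0.0358341
  R(%) = 0.0358341 * 100 = 3.583%

3.583%


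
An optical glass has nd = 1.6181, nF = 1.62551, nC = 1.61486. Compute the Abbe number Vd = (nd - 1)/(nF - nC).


Abbe number formula: Vd = (nd - 1) / (nF - nC)
  nd - 1 = 1.6181 - 1 = 0.6181
  nF - nC = 1.62551 - 1.61486 = 0.01065
  Vd = 0.6181 / 0.01065 = 58.04

58.04


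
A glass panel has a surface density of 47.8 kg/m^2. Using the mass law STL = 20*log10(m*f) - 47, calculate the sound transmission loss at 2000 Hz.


Mass law: STL = 20 * log10(m * f) - 47
  m * f = 47.8 * 2000 = 95600
  log10(95600) = 4.98046
  STL = 20 * 4.98046 - 47 = 99.6092 - 47 = 52.6 dB

52.6 dB


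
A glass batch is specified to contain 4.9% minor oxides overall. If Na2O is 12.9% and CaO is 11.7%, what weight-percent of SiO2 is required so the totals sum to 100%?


Known pieces sum to 100%:
  SiO2 = 100 - (others + Na2O + CaO)
  SiO2 = 100 - (4.9 + 12.9 + 11.7) = 70.5%

70.5%


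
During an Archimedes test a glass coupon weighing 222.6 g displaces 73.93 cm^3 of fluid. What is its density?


Use the definition of density:
  rho = mass / volume
  rho = 222.6 / 73.93 = 3.011 g/cm^3

3.011 g/cm^3


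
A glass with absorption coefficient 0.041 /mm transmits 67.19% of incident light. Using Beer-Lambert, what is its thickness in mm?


Rearrange T = exp(-alpha * thickness):
  thickness = -ln(T) / alpha
  T = 67.19/100 = 0.6719
  ln(T) = -0.39765
  -ln(T) = 0.39765
  thickness = 0.39765 / 0.041 = 9.7 mm

9.7 mm


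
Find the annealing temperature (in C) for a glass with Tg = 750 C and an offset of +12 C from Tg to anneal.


The annealing temperature is Tg plus the offset:
  T_anneal = 750 + 12 = 762 C

762 C


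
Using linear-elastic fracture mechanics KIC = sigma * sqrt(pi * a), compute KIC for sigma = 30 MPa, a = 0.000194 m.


Fracture toughness: KIC = sigma * sqrt(pi * a)
  pi * a = pi * 0.000194 = 0.000609469
  sqrt(pi * a) = 0.024687
  KIC = 30 * 0.024687 = 0.741 MPa*sqrt(m)

0.741 MPa*sqrt(m)


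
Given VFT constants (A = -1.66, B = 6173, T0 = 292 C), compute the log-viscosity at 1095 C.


VFT equation: log(eta) = A + B / (T - T0)
  T - T0 = 1095 - 292 = 803
  B / (T - T0) = 6173 / 803 = 7.687
  log(eta) = -1.66 + 7.687 = 6.027

6.027


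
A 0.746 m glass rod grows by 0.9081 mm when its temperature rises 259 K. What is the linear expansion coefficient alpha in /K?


Rearrange dL = alpha * L0 * dT for alpha:
  alpha = dL / (L0 * dT)
  alpha = (0.9081 / 1000) / (0.746 * 259) = 0.0000047 /K = 4.7 x 10^-6 /K

4.7 x 10^-6 /K


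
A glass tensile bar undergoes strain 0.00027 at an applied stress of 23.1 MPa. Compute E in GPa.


Young's modulus: E = stress / strain
  E = 23.1 MPa / 0.00027 = 85555.56 MPa
Convert to GPa: 85555.56 / 1000 = 85.56 GPa

85.56 GPa


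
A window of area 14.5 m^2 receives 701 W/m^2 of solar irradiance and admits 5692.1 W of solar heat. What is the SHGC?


Rearrange Q = Area * SHGC * Irradiance:
  SHGC = Q / (Area * Irradiance)
  SHGC = 5692.1 / (14.5 * 701) = 0.56

0.56


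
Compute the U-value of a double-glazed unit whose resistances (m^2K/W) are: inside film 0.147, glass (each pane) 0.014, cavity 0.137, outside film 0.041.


Total thermal resistance (series):
  R_total = R_in + R_glass + R_air + R_glass + R_out
  R_total = 0.147 + 0.014 + 0.137 + 0.014 + 0.041 = 0.353 m^2K/W
U-value = 1 / R_total = 1 / 0.353 = 2.833 W/m^2K

2.833 W/m^2K


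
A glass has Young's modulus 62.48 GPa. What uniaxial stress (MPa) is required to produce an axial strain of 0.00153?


Rearrange E = sigma / epsilon:
  sigma = E * epsilon
  E (MPa) = 62.48 * 1000 = 62480
  sigma = 62480 * 0.00153 = 95.59 MPa

95.59 MPa


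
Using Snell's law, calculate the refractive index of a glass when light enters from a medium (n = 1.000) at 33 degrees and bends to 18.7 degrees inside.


Apply Snell's law: n1 * sin(theta1) = n2 * sin(theta2)
  n2 = n1 * sin(theta1) / sin(theta2)
  sin(33) = 0.544639
  sin(18.7) = 0.320613
  n2 = 1.000 * 0.544639 / 0.320613 = 1.6987

1.6987


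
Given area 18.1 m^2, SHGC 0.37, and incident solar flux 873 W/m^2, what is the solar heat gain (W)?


Solar heat gain: Q = Area * SHGC * Irradiance
  Q = 18.1 * 0.37 * 873 = 5846.5 W

5846.5 W


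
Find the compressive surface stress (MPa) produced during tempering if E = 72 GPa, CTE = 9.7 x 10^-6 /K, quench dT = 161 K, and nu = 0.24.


Tempering stress: sigma = E * alpha * dT / (1 - nu)
  E (MPa) = 72 * 1000 = 72000
  Numerator = 72000 * (9.7 x 10^-6) * 161 = 112.4424
  Denominator = 1 - 0.24 = 0.76
  sigma = 112.4424 / 0.76 = 148.0 MPa

148.0 MPa


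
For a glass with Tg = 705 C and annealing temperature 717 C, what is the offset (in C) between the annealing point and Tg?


Offset = T_anneal - Tg:
  offset = 717 - 705 = 12 C

12 C


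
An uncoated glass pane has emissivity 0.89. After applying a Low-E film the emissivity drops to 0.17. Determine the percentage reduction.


Percentage reduction = (1 - coated/uncoated) * 100
  Ratio = 0.17 / 0.89 = 0.191
  Reduction = (1 - 0.191) * 100 = 80.9%

80.9%


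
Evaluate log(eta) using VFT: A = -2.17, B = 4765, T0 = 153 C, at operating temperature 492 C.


VFT equation: log(eta) = A + B / (T - T0)
  T - T0 = 492 - 153 = 339
  B / (T - T0) = 4765 / 339 = 14.056
  log(eta) = -2.17 + 14.056 = 11.886

11.886


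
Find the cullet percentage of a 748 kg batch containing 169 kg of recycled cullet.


Cullet ratio = (cullet mass / total batch mass) * 100
  Ratio = 169 / 748 * 100 = 22.59%

22.59%


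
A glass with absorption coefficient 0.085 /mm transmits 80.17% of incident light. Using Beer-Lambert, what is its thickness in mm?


Rearrange T = exp(-alpha * thickness):
  thickness = -ln(T) / alpha
  T = 80.17/100 = 0.8017
  ln(T) = -0.22102
  -ln(T) = 0.22102
  thickness = 0.22102 / 0.085 = 2.6 mm

2.6 mm


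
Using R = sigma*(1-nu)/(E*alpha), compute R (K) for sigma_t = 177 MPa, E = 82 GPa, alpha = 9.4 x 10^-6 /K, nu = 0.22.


Thermal shock resistance: R = sigma * (1 - nu) / (E * alpha)
  Numerator = 177 * (1 - 0.22) = 138.06
  Denominator = 82 * 1000 * (9.4 x 10^-6) = 0.7708
  R = 138.06 / 0.7708 = 179.1 K

179.1 K


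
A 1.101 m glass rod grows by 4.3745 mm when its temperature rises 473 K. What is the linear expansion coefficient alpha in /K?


Rearrange dL = alpha * L0 * dT for alpha:
  alpha = dL / (L0 * dT)
  alpha = (4.3745 / 1000) / (1.101 * 473) = 0.0000084 /K = 8.4 x 10^-6 /K

8.4 x 10^-6 /K


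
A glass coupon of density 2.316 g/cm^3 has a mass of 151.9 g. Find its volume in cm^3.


Rearrange rho = m / V:
  V = m / rho
  V = 151.9 / 2.316 = 65.587 cm^3

65.587 cm^3


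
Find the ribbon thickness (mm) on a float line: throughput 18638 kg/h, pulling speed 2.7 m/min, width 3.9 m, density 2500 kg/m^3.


Ribbon cross-section from mass balance:
  Volume rate = throughput / density = 18638 / 2500 = 7.4552 m^3/h
  thickness = volume rate / (speed * 60 * width), i.e.
  thickness = throughput / (60 * speed * width * density) * 1000
  thickness = 18638 / (60 * 2.7 * 3.9 * 2500) * 1000 = 11.8 mm

11.8 mm


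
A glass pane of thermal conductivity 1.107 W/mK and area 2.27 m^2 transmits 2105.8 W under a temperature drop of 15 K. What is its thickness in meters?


Fourier's law: t = k * A * dT / Q
  t = 1.107 * 2.27 * 15 / 2105.8
  t = 37.69335 / 2105.8 = 0.0179 m

0.0179 m


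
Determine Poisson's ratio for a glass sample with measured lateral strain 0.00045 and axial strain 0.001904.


Poisson's ratio: nu = lateral strain / axial strain
  nu = 0.00045 / 0.001904 = 0.2363

0.2363


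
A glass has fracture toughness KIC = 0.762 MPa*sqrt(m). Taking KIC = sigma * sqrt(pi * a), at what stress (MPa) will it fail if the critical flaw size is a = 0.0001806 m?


Rearrange KIC = sigma * sqrt(pi * a):
  sigma = KIC / sqrt(pi * a)
  sqrt(pi * 0.0001806) = 0.02382
  sigma = 0.762 / 0.02382 = 31.99 MPa

31.99 MPa


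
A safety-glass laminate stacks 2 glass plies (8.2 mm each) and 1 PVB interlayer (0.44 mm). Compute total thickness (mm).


Total thickness = glass contribution + PVB contribution
  Glass: 2 * 8.2 = 16.4 mm
  PVB: 1 * 0.44 = 0.44 mm
  Total = 16.4 + 0.44 = 16.84 mm

16.84 mm


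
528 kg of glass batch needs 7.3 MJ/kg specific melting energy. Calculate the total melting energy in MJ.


Total energy = mass * specific energy
  E = 528 * 7.3 = 3854.4 MJ

3854.4 MJ


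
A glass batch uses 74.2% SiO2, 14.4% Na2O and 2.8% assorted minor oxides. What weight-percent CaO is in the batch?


Pieces sum to 100%:
  CaO = 100 - (SiO2 + Na2O + others)
  CaO = 100 - (74.2 + 14.4 + 2.8) = 8.6%

8.6%


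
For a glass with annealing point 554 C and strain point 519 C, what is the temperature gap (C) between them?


Gap = T_anneal - T_strain:
  gap = 554 - 519 = 35 C

35 C


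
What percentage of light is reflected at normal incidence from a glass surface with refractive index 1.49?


Fresnel reflectance at normal incidence:
  R = ((n - 1)/(n + 1))^2
  (n - 1)/(n + 1) = (1.49 - 1)/(1.49 + 1) = 0.196787
  R = 0.196787^2 = 0.0387251
  R(%) = 0.0387251 * 100 = 3.873%

3.873%


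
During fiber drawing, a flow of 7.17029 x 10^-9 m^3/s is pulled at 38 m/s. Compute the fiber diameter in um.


Cross-sectional area from continuity:
  A = Q / v = 7.17029 x 10^-9 / 38 = 1.886918 x 10^-10 m^2
Diameter from circular cross-section:
  d = sqrt(4A / pi) * 10^6 (m -> um)
  d = sqrt(4 * 1.886918 x 10^-10 / pi) * 10^6 = 15.5 um

15.5 um


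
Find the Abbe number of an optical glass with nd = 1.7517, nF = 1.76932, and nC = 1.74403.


Abbe number formula: Vd = (nd - 1) / (nF - nC)
  nd - 1 = 1.7517 - 1 = 0.7517
  nF - nC = 1.76932 - 1.74403 = 0.02529
  Vd = 0.7517 / 0.02529 = 29.72

29.72


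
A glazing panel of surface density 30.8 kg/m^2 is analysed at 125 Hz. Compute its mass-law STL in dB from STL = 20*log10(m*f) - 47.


Mass law: STL = 20 * log10(m * f) - 47
  m * f = 30.8 * 125 = 3850
  log10(3850) = 3.58546
  STL = 20 * 3.58546 - 47 = 71.7092 - 47 = 24.7 dB

24.7 dB


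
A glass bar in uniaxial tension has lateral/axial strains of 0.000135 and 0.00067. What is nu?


Poisson's ratio: nu = lateral strain / axial strain
  nu = 0.000135 / 0.00067 = 0.2015

0.2015


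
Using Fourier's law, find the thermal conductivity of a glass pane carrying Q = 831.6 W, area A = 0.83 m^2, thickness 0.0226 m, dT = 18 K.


Fourier's law rearranged: k = Q * t / (A * dT)
  Numerator = 831.6 * 0.0226 = 18.79416
  Denominator = 0.83 * 18 = 14.94
  k = 18.79416 / 14.94 = 1.258 W/mK

1.258 W/mK


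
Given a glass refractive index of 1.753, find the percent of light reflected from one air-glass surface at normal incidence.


Fresnel reflectance at normal incidence:
  R = ((n - 1)/(n + 1))^2
  (n - 1)/(n + 1) = (1.753 - 1)/(1.753 + 1) = 0.27352
  R = 0.27352^2 = 0.0748132
  R(%) = 0.0748132 * 100 = 7.481%

7.481%


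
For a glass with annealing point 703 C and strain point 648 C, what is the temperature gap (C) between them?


Gap = T_anneal - T_strain:
  gap = 703 - 648 = 55 C

55 C


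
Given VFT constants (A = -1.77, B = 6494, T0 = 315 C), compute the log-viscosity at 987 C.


VFT equation: log(eta) = A + B / (T - T0)
  T - T0 = 987 - 315 = 672
  B / (T - T0) = 6494 / 672 = 9.664
  log(eta) = -1.77 + 9.664 = 7.894

7.894


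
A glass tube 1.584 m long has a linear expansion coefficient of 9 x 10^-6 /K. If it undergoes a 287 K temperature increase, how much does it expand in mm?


Thermal expansion formula: dL = alpha * L0 * dT
  dL = (9 x 10^-6) * 1.584 * 287 = 0.00409147 m
Convert to mm: 0.00409147 * 1000 = 4.0915 mm

4.0915 mm


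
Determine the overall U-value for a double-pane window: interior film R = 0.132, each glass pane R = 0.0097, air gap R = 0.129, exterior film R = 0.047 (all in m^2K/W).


Total thermal resistance (series):
  R_total = R_in + R_glass + R_air + R_glass + R_out
  R_total = 0.132 + 0.0097 + 0.129 + 0.0097 + 0.047 = 0.3274 m^2K/W
U-value = 1 / R_total = 1 / 0.3274 = 3.054 W/m^2K

3.054 W/m^2K


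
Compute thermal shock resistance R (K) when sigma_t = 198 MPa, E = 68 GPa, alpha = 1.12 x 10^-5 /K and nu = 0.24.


Thermal shock resistance: R = sigma * (1 - nu) / (E * alpha)
  Numerator = 198 * (1 - 0.24) = 150.48
  Denominator = 68 * 1000 * (1.12 x 10^-5) = 0.7616
  R = 150.48 / 0.7616 = 197.6 K

197.6 K


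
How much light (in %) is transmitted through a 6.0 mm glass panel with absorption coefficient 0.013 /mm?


Beer-Lambert law: T = exp(-alpha * thickness)
  exponent = -0.013 * 6.0 = -0.078
  T = exp(-0.078) = 0.925
  Percentage = 0.925 * 100 = 92.5%

92.5%


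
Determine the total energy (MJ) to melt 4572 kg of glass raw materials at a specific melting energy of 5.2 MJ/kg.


Total energy = mass * specific energy
  E = 4572 * 5.2 = 23774.4 MJ

23774.4 MJ


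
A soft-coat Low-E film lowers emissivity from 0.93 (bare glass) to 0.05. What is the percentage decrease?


Percentage reduction = (1 - coated/uncoated) * 100
  Ratio = 0.05 / 0.93 = 0.0538
  Reduction = (1 - 0.0538) * 100 = 94.6%

94.6%


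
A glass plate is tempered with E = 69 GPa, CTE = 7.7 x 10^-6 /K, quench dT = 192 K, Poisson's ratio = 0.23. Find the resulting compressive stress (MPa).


Tempering stress: sigma = E * alpha * dT / (1 - nu)
  E (MPa) = 69 * 1000 = 69000
  Numerator = 69000 * (7.7 x 10^-6) * 192 = 102.0096
  Denominator = 1 - 0.23 = 0.77
  sigma = 102.0096 / 0.77 = 132.5 MPa

132.5 MPa


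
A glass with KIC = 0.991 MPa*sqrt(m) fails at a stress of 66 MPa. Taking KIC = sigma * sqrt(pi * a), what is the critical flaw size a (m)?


Rearrange KIC = sigma * sqrt(pi * a):
  sqrt(pi * a) = KIC / sigma
  sqrt(pi * a) = 0.991 / 66 = 0.015015
  a = (KIC / sigma)^2 / pi
  a = 0.015015^2 / pi = 0.0000718 m

0.0000718 m


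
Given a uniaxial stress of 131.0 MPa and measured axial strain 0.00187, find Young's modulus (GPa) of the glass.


Young's modulus: E = stress / strain
  E = 131.0 MPa / 0.00187 = 70053.48 MPa
Convert to GPa: 70053.48 / 1000 = 70.05 GPa

70.05 GPa


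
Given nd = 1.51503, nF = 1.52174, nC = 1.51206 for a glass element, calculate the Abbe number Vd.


Abbe number formula: Vd = (nd - 1) / (nF - nC)
  nd - 1 = 1.51503 - 1 = 0.51503
  nF - nC = 1.52174 - 1.51206 = 0.00968
  Vd = 0.51503 / 0.00968 = 53.21

53.21


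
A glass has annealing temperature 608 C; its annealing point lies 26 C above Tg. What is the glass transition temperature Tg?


Rearrange T_anneal = Tg + offset for Tg:
  Tg = T_anneal - offset = 608 - 26 = 582 C

582 C


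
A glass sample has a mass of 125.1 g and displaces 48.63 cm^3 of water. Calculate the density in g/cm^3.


Use the definition of density:
  rho = mass / volume
  rho = 125.1 / 48.63 = 2.572 g/cm^3

2.572 g/cm^3


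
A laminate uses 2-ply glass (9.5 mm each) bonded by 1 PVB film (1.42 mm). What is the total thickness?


Total thickness = glass contribution + PVB contribution
  Glass: 2 * 9.5 = 19.0 mm
  PVB: 1 * 1.42 = 1.42 mm
  Total = 19.0 + 1.42 = 20.42 mm

20.42 mm


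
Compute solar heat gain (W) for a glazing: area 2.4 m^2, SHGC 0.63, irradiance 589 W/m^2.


Solar heat gain: Q = Area * SHGC * Irradiance
  Q = 2.4 * 0.63 * 589 = 890.6 W

890.6 W


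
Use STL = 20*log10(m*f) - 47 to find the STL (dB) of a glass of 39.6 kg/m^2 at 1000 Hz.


Mass law: STL = 20 * log10(m * f) - 47
  m * f = 39.6 * 1000 = 39600
  log10(39600) = 4.5977
  STL = 20 * 4.5977 - 47 = 91.954 - 47 = 45.0 dB

45.0 dB


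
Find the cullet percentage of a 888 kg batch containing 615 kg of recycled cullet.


Cullet ratio = (cullet mass / total batch mass) * 100
  Ratio = 615 / 888 * 100 = 69.26%

69.26%


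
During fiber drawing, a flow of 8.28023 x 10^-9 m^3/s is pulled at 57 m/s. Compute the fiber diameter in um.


Cross-sectional area from continuity:
  A = Q / v = 8.28023 x 10^-9 / 57 = 1.452672 x 10^-10 m^2
Diameter from circular cross-section:
  d = sqrt(4A / pi) * 10^6 (m -> um)
  d = sqrt(4 * 1.452672 x 10^-10 / pi) * 10^6 = 13.6 um

13.6 um


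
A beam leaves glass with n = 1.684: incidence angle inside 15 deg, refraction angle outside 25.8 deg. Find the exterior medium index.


Apply Snell's law: n1 * sin(theta1) = n2 * sin(theta2)
  n2 = n1 * sin(theta1) / sin(theta2)
  sin(15) = 0.258819
  sin(25.8) = 0.435231
  n2 = 1.684 * 0.258819 / 0.435231 = 1.0014

1.0014


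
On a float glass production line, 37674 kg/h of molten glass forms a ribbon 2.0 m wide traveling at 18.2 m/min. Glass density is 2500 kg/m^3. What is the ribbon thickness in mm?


Ribbon cross-section from mass balance:
  Volume rate = throughput / density = 37674 / 2500 = 15.0696 m^3/h
  thickness = volume rate / (speed * 60 * width), i.e.
  thickness = throughput / (60 * speed * width * density) * 1000
  thickness = 37674 / (60 * 18.2 * 2.0 * 2500) * 1000 = 6.9 mm

6.9 mm


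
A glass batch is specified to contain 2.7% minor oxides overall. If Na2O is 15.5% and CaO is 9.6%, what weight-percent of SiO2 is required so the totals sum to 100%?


Known pieces sum to 100%:
  SiO2 = 100 - (others + Na2O + CaO)
  SiO2 = 100 - (2.7 + 15.5 + 9.6) = 72.2%

72.2%


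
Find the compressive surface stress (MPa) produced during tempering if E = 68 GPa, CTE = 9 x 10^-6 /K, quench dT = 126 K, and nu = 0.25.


Tempering stress: sigma = E * alpha * dT / (1 - nu)
  E (MPa) = 68 * 1000 = 68000
  Numerator = 68000 * (9 x 10^-6) * 126 = 77.112
  Denominator = 1 - 0.25 = 0.75
  sigma = 77.112 / 0.75 = 102.8 MPa

102.8 MPa


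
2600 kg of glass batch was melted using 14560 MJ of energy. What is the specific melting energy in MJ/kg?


Rearrange E = m * s for s:
  s = E / m
  s = 14560 / 2600 = 5.6 MJ/kg

5.6 MJ/kg


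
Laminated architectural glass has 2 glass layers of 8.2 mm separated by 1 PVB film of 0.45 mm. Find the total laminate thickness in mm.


Total thickness = glass contribution + PVB contribution
  Glass: 2 * 8.2 = 16.4 mm
  PVB: 1 * 0.45 = 0.45 mm
  Total = 16.4 + 0.45 = 16.85 mm

16.85 mm


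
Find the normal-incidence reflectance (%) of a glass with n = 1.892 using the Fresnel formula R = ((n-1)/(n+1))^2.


Fresnel reflectance at normal incidence:
  R = ((n - 1)/(n + 1))^2
  (n - 1)/(n + 1) = (1.892 - 1)/(1.892 + 1) = 0.308437
  R = 0.308437^2 = 0.0951334
  R(%) = 0.0951334 * 100 = 9.513%

9.513%


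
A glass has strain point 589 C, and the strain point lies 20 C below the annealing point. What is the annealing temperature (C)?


T_anneal = T_strain + gap:
  T_anneal = 589 + 20 = 609 C

609 C


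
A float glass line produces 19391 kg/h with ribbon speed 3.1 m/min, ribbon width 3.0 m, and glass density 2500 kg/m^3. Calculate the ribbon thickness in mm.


Ribbon cross-section from mass balance:
  Volume rate = throughput / density = 19391 / 2500 = 7.7564 m^3/h
  thickness = volume rate / (speed * 60 * width), i.e.
  thickness = throughput / (60 * speed * width * density) * 1000
  thickness = 19391 / (60 * 3.1 * 3.0 * 2500) * 1000 = 13.9 mm

13.9 mm


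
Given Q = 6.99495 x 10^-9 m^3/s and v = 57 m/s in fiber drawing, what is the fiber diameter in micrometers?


Cross-sectional area from continuity:
  A = Q / v = 6.99495 x 10^-9 / 57 = 1.227184 x 10^-10 m^2
Diameter from circular cross-section:
  d = sqrt(4A / pi) * 10^6 (m -> um)
  d = sqrt(4 * 1.227184 x 10^-10 / pi) * 10^6 = 12.5 um

12.5 um


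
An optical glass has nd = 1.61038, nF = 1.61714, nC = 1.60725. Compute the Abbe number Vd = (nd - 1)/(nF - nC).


Abbe number formula: Vd = (nd - 1) / (nF - nC)
  nd - 1 = 1.61038 - 1 = 0.61038
  nF - nC = 1.61714 - 1.60725 = 0.00989
  Vd = 0.61038 / 0.00989 = 61.72

61.72


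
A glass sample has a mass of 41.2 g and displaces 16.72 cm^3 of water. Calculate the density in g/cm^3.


Use the definition of density:
  rho = mass / volume
  rho = 41.2 / 16.72 = 2.464 g/cm^3

2.464 g/cm^3


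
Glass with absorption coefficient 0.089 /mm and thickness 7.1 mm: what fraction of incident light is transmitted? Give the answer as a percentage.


Beer-Lambert law: T = exp(-alpha * thickness)
  exponent = -0.089 * 7.1 = -0.6319
  T = exp(-0.6319) = 0.5316
  Percentage = 0.5316 * 100 = 53.16%

53.16%


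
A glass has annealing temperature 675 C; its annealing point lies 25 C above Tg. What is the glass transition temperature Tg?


Rearrange T_anneal = Tg + offset for Tg:
  Tg = T_anneal - offset = 675 - 25 = 650 C

650 C


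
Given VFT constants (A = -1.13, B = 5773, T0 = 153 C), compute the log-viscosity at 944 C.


VFT equation: log(eta) = A + B / (T - T0)
  T - T0 = 944 - 153 = 791
  B / (T - T0) = 5773 / 791 = 7.298
  log(eta) = -1.13 + 7.298 = 6.168

6.168


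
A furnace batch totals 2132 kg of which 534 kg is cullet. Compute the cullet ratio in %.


Cullet ratio = (cullet mass / total batch mass) * 100
  Ratio = 534 / 2132 * 100 = 25.05%

25.05%


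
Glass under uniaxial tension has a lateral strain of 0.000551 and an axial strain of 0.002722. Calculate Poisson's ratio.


Poisson's ratio: nu = lateral strain / axial strain
  nu = 0.000551 / 0.002722 = 0.2024

0.2024


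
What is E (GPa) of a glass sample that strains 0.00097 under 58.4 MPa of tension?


Young's modulus: E = stress / strain
  E = 58.4 MPa / 0.00097 = 60206.19 MPa
Convert to GPa: 60206.19 / 1000 = 60.21 GPa

60.21 GPa


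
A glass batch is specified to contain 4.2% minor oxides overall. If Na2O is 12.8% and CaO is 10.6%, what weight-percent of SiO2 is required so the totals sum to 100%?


Known pieces sum to 100%:
  SiO2 = 100 - (others + Na2O + CaO)
  SiO2 = 100 - (4.2 + 12.8 + 10.6) = 72.4%

72.4%


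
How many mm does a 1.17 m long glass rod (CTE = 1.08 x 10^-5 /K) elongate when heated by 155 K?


Thermal expansion formula: dL = alpha * L0 * dT
  dL = (1.08 x 10^-5) * 1.17 * 155 = 0.00195858 m
Convert to mm: 0.00195858 * 1000 = 1.9586 mm

1.9586 mm


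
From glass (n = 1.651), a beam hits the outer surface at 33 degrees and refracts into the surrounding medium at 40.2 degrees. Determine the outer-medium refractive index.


Apply Snell's law: n1 * sin(theta1) = n2 * sin(theta2)
  n2 = n1 * sin(theta1) / sin(theta2)
  sin(33) = 0.544639
  sin(40.2) = 0.645458
  n2 = 1.651 * 0.544639 / 0.645458 = 1.3931

1.3931


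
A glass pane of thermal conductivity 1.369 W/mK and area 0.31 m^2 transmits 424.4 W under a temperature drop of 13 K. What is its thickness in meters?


Fourier's law: t = k * A * dT / Q
  t = 1.369 * 0.31 * 13 / 424.4
  t = 5.51707 / 424.4 = 0.013 m

0.013 m


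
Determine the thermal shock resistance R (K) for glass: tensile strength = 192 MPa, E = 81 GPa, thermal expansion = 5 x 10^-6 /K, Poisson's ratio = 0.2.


Thermal shock resistance: R = sigma * (1 - nu) / (E * alpha)
  Numerator = 192 * (1 - 0.2) = 153.6
  Denominator = 81 * 1000 * (5 x 10^-6) = 0.405
  R = 153.6 / 0.405 = 379.3 K

379.3 K


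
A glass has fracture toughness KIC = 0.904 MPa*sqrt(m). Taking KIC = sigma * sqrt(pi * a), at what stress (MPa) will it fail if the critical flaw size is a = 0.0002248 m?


Rearrange KIC = sigma * sqrt(pi * a):
  sigma = KIC / sqrt(pi * a)
  sqrt(pi * 0.0002248) = 0.026575
  sigma = 0.904 / 0.026575 = 34.02 MPa

34.02 MPa


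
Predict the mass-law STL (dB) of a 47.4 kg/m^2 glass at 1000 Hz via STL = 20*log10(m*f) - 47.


Mass law: STL = 20 * log10(m * f) - 47
  m * f = 47.4 * 1000 = 47400
  log10(47400) = 4.67578
  STL = 20 * 4.67578 - 47 = 93.5156 - 47 = 46.5 dB

46.5 dB


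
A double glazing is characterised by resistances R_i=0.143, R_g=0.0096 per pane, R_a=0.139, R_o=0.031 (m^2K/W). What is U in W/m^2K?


Total thermal resistance (series):
  R_total = R_in + R_glass + R_air + R_glass + R_out
  R_total = 0.143 + 0.0096 + 0.139 + 0.0096 + 0.031 = 0.3322 m^2K/W
U-value = 1 / R_total = 1 / 0.3322 = 3.01 W/m^2K

3.01 W/m^2K


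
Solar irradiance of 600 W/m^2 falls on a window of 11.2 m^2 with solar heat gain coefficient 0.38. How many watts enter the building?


Solar heat gain: Q = Area * SHGC * Irradiance
  Q = 11.2 * 0.38 * 600 = 2553.6 W

2553.6 W


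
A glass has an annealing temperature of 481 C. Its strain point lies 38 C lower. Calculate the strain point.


Strain point = annealing point - difference:
  T_strain = 481 - 38 = 443 C

443 C


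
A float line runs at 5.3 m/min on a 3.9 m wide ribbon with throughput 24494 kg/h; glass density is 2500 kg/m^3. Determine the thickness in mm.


Ribbon cross-section from mass balance:
  Volume rate = throughput / density = 24494 / 2500 = 9.7976 m^3/h
  thickness = volume rate / (speed * 60 * width), i.e.
  thickness = throughput / (60 * speed * width * density) * 1000
  thickness = 24494 / (60 * 5.3 * 3.9 * 2500) * 1000 = 7.9 mm

7.9 mm


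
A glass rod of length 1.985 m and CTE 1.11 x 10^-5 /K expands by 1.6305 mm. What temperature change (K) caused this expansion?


Rearrange dL = alpha * L0 * dT for dT:
  dT = dL / (alpha * L0)
  dL (m) = 1.6305 / 1000 = 0.0016305
  dT = 0.0016305 / ((1.11 x 10^-5) * 1.985) = 74.0 K

74.0 K


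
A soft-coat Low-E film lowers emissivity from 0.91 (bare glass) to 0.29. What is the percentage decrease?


Percentage reduction = (1 - coated/uncoated) * 100
  Ratio = 0.29 / 0.91 = 0.3187
  Reduction = (1 - 0.3187) * 100 = 68.1%

68.1%


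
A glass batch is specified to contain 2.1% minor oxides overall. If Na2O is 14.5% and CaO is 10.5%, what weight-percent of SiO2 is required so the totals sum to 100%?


Known pieces sum to 100%:
  SiO2 = 100 - (others + Na2O + CaO)
  SiO2 = 100 - (2.1 + 14.5 + 10.5) = 72.9%

72.9%


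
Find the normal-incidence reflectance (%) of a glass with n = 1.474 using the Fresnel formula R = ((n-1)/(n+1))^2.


Fresnel reflectance at normal incidence:
  R = ((n - 1)/(n + 1))^2
  (n - 1)/(n + 1) = (1.474 - 1)/(1.474 + 1) = 0.191593
  R = 0.191593^2 = 0.0367079
  R(%) = 0.0367079 * 100 = 3.671%

3.671%


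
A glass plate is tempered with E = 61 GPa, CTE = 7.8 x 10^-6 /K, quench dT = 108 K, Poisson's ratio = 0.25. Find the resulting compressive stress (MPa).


Tempering stress: sigma = E * alpha * dT / (1 - nu)
  E (MPa) = 61 * 1000 = 61000
  Numerator = 61000 * (7.8 x 10^-6) * 108 = 51.3864
  Denominator = 1 - 0.25 = 0.75
  sigma = 51.3864 / 0.75 = 68.5 MPa

68.5 MPa


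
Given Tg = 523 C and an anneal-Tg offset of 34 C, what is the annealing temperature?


The annealing temperature is Tg plus the offset:
  T_anneal = 523 + 34 = 557 C

557 C


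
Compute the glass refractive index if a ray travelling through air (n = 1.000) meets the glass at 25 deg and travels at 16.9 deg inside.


Apply Snell's law: n1 * sin(theta1) = n2 * sin(theta2)
  n2 = n1 * sin(theta1) / sin(theta2)
  sin(25) = 0.422618
  sin(16.9) = 0.290702
  n2 = 1.000 * 0.422618 / 0.290702 = 1.4538

1.4538


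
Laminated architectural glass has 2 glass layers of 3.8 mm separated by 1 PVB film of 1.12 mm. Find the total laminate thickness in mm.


Total thickness = glass contribution + PVB contribution
  Glass: 2 * 3.8 = 7.6 mm
  PVB: 1 * 1.12 = 1.12 mm
  Total = 7.6 + 1.12 = 8.72 mm

8.72 mm


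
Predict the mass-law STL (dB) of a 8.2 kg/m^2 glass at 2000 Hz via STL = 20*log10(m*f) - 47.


Mass law: STL = 20 * log10(m * f) - 47
  m * f = 8.2 * 2000 = 16400
  log10(16400) = 4.21484
  STL = 20 * 4.21484 - 47 = 84.2968 - 47 = 37.3 dB

37.3 dB


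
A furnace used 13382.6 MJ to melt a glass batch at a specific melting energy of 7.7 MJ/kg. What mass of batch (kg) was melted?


Rearrange E = m * s for m:
  m = E / s
  m = 13382.6 / 7.7 = 1738.0 kg

1738.0 kg


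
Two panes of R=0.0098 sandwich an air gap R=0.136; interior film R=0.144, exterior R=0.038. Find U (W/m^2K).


Total thermal resistance (series):
  R_total = R_in + R_glass + R_air + R_glass + R_out
  R_total = 0.144 + 0.0098 + 0.136 + 0.0098 + 0.038 = 0.3376 m^2K/W
U-value = 1 / R_total = 1 / 0.3376 = 2.962 W/m^2K

2.962 W/m^2K


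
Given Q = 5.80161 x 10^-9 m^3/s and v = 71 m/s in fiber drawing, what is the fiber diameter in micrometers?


Cross-sectional area from continuity:
  A = Q / v = 5.80161 x 10^-9 / 71 = 8.171282 x 10^-11 m^2
Diameter from circular cross-section:
  d = sqrt(4A / pi) * 10^6 (m -> um)
  d = sqrt(4 * 8.171282 x 10^-11 / pi) * 10^6 = 10.2 um

10.2 um


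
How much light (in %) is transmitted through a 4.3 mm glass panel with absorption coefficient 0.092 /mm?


Beer-Lambert law: T = exp(-alpha * thickness)
  exponent = -0.092 * 4.3 = -0.3956
  T = exp(-0.3956) = 0.6733
  Percentage = 0.6733 * 100 = 67.33%

67.33%


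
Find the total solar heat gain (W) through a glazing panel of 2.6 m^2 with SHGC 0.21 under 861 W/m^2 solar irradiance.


Solar heat gain: Q = Area * SHGC * Irradiance
  Q = 2.6 * 0.21 * 861 = 470.1 W

470.1 W


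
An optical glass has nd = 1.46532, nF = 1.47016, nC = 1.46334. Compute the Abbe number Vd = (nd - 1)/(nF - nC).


Abbe number formula: Vd = (nd - 1) / (nF - nC)
  nd - 1 = 1.46532 - 1 = 0.46532
  nF - nC = 1.47016 - 1.46334 = 0.00682
  Vd = 0.46532 / 0.00682 = 68.23

68.23


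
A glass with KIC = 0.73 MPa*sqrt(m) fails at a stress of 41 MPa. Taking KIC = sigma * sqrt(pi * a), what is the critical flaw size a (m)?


Rearrange KIC = sigma * sqrt(pi * a):
  sqrt(pi * a) = KIC / sigma
  sqrt(pi * a) = 0.73 / 41 = 0.017805
  a = (KIC / sigma)^2 / pi
  a = 0.017805^2 / pi = 0.0001009 m

0.0001009 m


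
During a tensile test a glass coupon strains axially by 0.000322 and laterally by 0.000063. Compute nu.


Poisson's ratio: nu = lateral strain / axial strain
  nu = 0.000063 / 0.000322 = 0.1957

0.1957


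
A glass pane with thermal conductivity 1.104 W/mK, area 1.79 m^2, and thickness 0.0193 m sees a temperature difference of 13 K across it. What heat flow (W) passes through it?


Fourier's law: Q = k * A * dT / t
  Q = 1.104 * 1.79 * 13 / 0.0193
  Q = 25.69008 / 0.0193 = 1331.1 W

1331.1 W


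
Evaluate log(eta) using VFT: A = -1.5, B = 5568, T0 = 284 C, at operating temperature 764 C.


VFT equation: log(eta) = A + B / (T - T0)
  T - T0 = 764 - 284 = 480
  B / (T - T0) = 5568 / 480 = 11.6
  log(eta) = -1.5 + 11.6 = 10.1

10.1


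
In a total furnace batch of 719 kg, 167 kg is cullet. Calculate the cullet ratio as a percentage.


Cullet ratio = (cullet mass / total batch mass) * 100
  Ratio = 167 / 719 * 100 = 23.23%

23.23%


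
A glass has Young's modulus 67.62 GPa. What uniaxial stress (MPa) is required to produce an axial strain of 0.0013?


Rearrange E = sigma / epsilon:
  sigma = E * epsilon
  E (MPa) = 67.62 * 1000 = 67620
  sigma = 67620 * 0.0013 = 87.91 MPa

87.91 MPa


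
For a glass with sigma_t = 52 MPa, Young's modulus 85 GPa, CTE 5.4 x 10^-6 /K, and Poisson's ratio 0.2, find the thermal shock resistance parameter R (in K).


Thermal shock resistance: R = sigma * (1 - nu) / (E * alpha)
  Numerator = 52 * (1 - 0.2) = 41.6
  Denominator = 85 * 1000 * (5.4 x 10^-6) = 0.459
  R = 41.6 / 0.459 = 90.6 K

90.6 K


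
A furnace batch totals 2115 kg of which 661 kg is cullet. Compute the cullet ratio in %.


Cullet ratio = (cullet mass / total batch mass) * 100
  Ratio = 661 / 2115 * 100 = 31.25%

31.25%


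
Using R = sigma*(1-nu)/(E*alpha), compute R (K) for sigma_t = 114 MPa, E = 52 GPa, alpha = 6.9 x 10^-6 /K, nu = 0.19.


Thermal shock resistance: R = sigma * (1 - nu) / (E * alpha)
  Numerator = 114 * (1 - 0.19) = 92.34
  Denominator = 52 * 1000 * (6.9 x 10^-6) = 0.3588
  R = 92.34 / 0.3588 = 257.4 K

257.4 K


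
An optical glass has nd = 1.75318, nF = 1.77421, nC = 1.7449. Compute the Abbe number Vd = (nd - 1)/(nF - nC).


Abbe number formula: Vd = (nd - 1) / (nF - nC)
  nd - 1 = 1.75318 - 1 = 0.75318
  nF - nC = 1.77421 - 1.7449 = 0.02931
  Vd = 0.75318 / 0.02931 = 25.7

25.7


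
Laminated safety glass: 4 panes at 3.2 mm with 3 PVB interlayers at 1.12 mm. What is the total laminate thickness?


Total thickness = glass contribution + PVB contribution
  Glass: 4 * 3.2 = 12.8 mm
  PVB: 3 * 1.12 = 3.36 mm
  Total = 12.8 + 3.36 = 16.16 mm

16.16 mm


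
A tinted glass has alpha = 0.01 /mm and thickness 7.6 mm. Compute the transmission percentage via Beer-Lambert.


Beer-Lambert law: T = exp(-alpha * thickness)
  exponent = -0.01 * 7.6 = -0.076
  T = exp(-0.076) = 0.9268
  Percentage = 0.9268 * 100 = 92.68%

92.68%


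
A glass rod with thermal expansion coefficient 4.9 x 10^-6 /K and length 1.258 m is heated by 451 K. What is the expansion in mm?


Thermal expansion formula: dL = alpha * L0 * dT
  dL = (4.9 x 10^-6) * 1.258 * 451 = 0.00278005 m
Convert to mm: 0.00278005 * 1000 = 2.7801 mm

2.7801 mm


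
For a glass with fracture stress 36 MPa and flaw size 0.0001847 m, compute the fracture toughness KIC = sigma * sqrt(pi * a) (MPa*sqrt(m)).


Fracture toughness: KIC = sigma * sqrt(pi * a)
  pi * a = pi * 0.0001847 = 0.000580252
  sqrt(pi * a) = 0.024088
  KIC = 36 * 0.024088 = 0.867 MPa*sqrt(m)

0.867 MPa*sqrt(m)


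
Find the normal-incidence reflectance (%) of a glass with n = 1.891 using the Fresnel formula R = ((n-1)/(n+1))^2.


Fresnel reflectance at normal incidence:
  R = ((n - 1)/(n + 1))^2
  (n - 1)/(n + 1) = (1.891 - 1)/(1.891 + 1) = 0.308198
  R = 0.308198^2 = 0.094986
  R(%) = 0.094986 * 100 = 9.499%

9.499%


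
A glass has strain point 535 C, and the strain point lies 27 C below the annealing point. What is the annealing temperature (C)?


T_anneal = T_strain + gap:
  T_anneal = 535 + 27 = 562 C

562 C


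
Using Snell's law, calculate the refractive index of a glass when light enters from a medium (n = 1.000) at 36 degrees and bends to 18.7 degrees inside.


Apply Snell's law: n1 * sin(theta1) = n2 * sin(theta2)
  n2 = n1 * sin(theta1) / sin(theta2)
  sin(36) = 0.587785
  sin(18.7) = 0.320613
  n2 = 1.000 * 0.587785 / 0.320613 = 1.8333

1.8333


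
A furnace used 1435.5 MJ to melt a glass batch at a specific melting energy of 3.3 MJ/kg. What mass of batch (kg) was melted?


Rearrange E = m * s for m:
  m = E / s
  m = 1435.5 / 3.3 = 435.0 kg

435.0 kg


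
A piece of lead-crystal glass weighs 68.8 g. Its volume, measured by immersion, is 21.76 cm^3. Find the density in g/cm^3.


Use the definition of density:
  rho = mass / volume
  rho = 68.8 / 21.76 = 3.162 g/cm^3

3.162 g/cm^3


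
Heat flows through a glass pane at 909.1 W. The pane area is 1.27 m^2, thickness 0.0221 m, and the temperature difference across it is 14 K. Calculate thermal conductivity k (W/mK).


Fourier's law rearranged: k = Q * t / (A * dT)
  Numerator = 909.1 * 0.0221 = 20.09111
  Denominator = 1.27 * 14 = 17.78
  k = 20.09111 / 17.78 = 1.13 W/mK

1.13 W/mK


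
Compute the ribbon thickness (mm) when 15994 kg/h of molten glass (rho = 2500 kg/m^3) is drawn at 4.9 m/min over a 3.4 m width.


Ribbon cross-section from mass balance:
  Volume rate = throughput / density = 15994 / 2500 = 6.3976 m^3/h
  thickness = volume rate / (speed * 60 * width), i.e.
  thickness = throughput / (60 * speed * width * density) * 1000
  thickness = 15994 / (60 * 4.9 * 3.4 * 2500) * 1000 = 6.4 mm

6.4 mm


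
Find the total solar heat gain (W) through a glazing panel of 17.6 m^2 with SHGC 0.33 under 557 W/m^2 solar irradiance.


Solar heat gain: Q = Area * SHGC * Irradiance
  Q = 17.6 * 0.33 * 557 = 3235.1 W

3235.1 W


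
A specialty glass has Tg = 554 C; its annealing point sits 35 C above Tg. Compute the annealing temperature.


The annealing temperature is Tg plus the offset:
  T_anneal = 554 + 35 = 589 C

589 C


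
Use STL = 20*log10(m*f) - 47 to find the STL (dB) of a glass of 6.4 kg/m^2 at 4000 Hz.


Mass law: STL = 20 * log10(m * f) - 47
  m * f = 6.4 * 4000 = 25600
  log10(25600) = 4.40824
  STL = 20 * 4.40824 - 47 = 88.1648 - 47 = 41.2 dB

41.2 dB


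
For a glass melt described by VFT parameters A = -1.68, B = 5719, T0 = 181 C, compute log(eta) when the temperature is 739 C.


VFT equation: log(eta) = A + B / (T - T0)
  T - T0 = 739 - 181 = 558
  B / (T - T0) = 5719 / 558 = 10.249
  log(eta) = -1.68 + 10.249 = 8.569

8.569
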